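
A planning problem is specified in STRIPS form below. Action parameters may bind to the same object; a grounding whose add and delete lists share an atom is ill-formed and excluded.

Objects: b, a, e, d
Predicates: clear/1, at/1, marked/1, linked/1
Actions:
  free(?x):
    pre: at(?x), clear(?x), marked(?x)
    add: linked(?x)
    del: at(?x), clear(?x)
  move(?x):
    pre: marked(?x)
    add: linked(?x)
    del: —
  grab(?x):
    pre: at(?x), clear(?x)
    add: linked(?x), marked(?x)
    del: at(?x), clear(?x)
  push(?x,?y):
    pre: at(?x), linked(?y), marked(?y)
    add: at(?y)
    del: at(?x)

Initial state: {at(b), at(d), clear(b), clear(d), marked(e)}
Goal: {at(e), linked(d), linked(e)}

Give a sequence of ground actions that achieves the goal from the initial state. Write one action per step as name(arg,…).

move(e); grab(d); push(b,e)

1. move(e)  →  {at(b), at(d), clear(b), clear(d), linked(e), marked(e)}
2. grab(d)  →  {at(b), clear(b), linked(d), linked(e), marked(d), marked(e)}
3. push(b,e)  →  {at(e), clear(b), linked(d), linked(e), marked(d), marked(e)}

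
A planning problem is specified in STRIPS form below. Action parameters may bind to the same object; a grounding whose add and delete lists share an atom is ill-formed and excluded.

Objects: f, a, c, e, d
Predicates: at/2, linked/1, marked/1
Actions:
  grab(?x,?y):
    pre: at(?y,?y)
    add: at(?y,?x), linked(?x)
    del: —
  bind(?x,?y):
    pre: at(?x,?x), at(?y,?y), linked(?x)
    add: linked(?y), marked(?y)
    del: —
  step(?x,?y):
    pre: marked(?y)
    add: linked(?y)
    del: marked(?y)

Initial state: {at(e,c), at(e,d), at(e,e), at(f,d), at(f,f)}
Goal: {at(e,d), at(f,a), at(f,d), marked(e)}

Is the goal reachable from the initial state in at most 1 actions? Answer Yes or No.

No

1. grab(f,f)  →  {at(e,c), at(e,d), at(e,e), at(f,d), at(f,f), linked(f)}
2. grab(a,f)  →  {at(e,c), at(e,d), at(e,e), at(f,a), at(f,d), at(f,f), linked(a), linked(f)}
3. bind(f,e)  →  {at(e,c), at(e,d), at(e,e), at(f,a), at(f,d), at(f,f), linked(a), linked(e), linked(f), marked(e)}
optimal plan length = 3; 3 > 1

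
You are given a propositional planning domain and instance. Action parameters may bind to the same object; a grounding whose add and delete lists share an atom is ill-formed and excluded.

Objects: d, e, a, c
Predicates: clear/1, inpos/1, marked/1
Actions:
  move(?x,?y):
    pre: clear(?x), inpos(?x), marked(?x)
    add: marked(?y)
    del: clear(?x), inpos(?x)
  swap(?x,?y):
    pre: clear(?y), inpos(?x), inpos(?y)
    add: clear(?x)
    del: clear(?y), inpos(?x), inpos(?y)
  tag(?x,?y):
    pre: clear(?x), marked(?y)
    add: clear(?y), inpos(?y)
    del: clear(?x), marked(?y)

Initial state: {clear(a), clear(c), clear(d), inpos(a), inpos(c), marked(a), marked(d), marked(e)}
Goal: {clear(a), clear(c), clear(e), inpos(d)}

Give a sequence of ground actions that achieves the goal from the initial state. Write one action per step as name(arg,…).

1. tag(d,e)  →  {clear(a), clear(c), clear(e), inpos(a), inpos(c), inpos(e), marked(a), marked(d)}
2. tag(a,d)  →  {clear(c), clear(d), clear(e), inpos(a), inpos(c), inpos(d), inpos(e), marked(a)}
3. tag(d,a)  →  {clear(a), clear(c), clear(e), inpos(a), inpos(c), inpos(d), inpos(e)}

tag(d,e); tag(a,d); tag(d,a)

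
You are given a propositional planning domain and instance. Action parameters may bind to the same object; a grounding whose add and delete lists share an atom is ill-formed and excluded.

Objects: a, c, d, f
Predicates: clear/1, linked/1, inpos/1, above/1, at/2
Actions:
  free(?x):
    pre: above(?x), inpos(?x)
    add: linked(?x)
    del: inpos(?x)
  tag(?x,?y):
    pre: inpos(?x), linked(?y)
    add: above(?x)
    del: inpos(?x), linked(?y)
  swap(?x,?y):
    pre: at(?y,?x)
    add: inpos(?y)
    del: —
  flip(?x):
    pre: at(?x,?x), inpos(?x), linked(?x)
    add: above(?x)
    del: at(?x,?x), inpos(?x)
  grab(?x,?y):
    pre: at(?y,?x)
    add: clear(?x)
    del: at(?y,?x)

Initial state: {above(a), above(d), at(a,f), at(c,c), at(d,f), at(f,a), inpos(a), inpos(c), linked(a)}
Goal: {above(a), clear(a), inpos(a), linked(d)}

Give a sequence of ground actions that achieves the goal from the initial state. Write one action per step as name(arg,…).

1. swap(f,d)  →  {above(a), above(d), at(a,f), at(c,c), at(d,f), at(f,a), inpos(a), inpos(c), inpos(d), linked(a)}
2. free(d)  →  {above(a), above(d), at(a,f), at(c,c), at(d,f), at(f,a), inpos(a), inpos(c), linked(a), linked(d)}
3. grab(a,f)  →  {above(a), above(d), at(a,f), at(c,c), at(d,f), clear(a), inpos(a), inpos(c), linked(a), linked(d)}

swap(f,d); free(d); grab(a,f)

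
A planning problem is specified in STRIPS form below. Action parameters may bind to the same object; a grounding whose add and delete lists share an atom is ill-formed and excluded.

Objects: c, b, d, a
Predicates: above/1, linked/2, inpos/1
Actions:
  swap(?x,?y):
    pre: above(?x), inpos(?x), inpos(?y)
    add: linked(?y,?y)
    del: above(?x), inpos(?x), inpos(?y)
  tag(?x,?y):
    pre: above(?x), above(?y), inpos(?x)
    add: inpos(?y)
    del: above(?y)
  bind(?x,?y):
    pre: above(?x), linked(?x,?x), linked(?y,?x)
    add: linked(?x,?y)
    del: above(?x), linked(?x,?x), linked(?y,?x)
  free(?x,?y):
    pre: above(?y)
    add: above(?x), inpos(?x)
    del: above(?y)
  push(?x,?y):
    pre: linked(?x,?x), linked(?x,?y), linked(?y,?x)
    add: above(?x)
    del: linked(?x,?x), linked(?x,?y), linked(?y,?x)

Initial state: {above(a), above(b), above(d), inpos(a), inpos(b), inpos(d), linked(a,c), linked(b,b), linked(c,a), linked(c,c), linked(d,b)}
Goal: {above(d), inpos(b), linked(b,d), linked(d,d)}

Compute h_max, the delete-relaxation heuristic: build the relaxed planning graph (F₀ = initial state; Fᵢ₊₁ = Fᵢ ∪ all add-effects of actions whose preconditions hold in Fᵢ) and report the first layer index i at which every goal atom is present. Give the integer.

F0 = init (11 atoms)
F1 = F0 ∪ {above(c), inpos(c), linked(a,a), linked(b,d), linked(d,d)}  (16 atoms)
goal ⊆ F1  ⇒  h_max = 1

1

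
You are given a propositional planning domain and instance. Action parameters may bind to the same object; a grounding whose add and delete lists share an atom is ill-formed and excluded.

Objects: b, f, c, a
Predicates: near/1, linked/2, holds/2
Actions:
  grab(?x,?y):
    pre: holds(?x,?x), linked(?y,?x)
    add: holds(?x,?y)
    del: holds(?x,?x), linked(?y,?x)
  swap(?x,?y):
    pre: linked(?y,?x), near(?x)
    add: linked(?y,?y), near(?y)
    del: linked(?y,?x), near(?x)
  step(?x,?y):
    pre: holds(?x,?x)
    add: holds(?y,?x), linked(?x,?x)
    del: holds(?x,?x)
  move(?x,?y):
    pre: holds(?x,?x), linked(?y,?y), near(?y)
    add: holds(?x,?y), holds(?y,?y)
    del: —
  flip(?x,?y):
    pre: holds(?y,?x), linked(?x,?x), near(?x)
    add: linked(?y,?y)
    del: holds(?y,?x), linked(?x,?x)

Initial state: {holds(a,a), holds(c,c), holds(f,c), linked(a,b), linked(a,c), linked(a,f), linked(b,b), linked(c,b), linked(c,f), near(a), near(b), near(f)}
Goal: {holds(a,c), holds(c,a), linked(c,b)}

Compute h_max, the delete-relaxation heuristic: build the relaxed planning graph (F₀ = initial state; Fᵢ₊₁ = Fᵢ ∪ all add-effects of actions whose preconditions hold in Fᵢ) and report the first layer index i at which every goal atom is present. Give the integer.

1

F0 = init (12 atoms)
F1 = F0 ∪ {holds(a,b), holds(a,c), holds(b,a), holds(b,b), holds(b,c), holds(c,a), holds(c,b), holds(f,a), linked(a,a), linked(c,c), near(c)}  (23 atoms)
goal ⊆ F1  ⇒  h_max = 1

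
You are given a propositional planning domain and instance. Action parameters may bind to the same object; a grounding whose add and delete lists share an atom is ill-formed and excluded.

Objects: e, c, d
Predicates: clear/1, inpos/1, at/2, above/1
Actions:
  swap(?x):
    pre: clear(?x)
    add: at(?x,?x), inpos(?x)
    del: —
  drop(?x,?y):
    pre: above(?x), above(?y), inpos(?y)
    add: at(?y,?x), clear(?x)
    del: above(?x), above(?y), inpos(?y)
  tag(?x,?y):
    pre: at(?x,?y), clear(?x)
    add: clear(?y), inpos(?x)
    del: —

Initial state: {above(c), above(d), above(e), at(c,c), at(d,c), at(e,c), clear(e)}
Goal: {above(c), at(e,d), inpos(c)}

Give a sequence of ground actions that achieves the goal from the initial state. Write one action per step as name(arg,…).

1. tag(e,c)  →  {above(c), above(d), above(e), at(c,c), at(d,c), at(e,c), clear(c), clear(e), inpos(e)}
2. swap(c)  →  {above(c), above(d), above(e), at(c,c), at(d,c), at(e,c), clear(c), clear(e), inpos(c), inpos(e)}
3. drop(d,e)  →  {above(c), at(c,c), at(d,c), at(e,c), at(e,d), clear(c), clear(d), clear(e), inpos(c)}

tag(e,c); swap(c); drop(d,e)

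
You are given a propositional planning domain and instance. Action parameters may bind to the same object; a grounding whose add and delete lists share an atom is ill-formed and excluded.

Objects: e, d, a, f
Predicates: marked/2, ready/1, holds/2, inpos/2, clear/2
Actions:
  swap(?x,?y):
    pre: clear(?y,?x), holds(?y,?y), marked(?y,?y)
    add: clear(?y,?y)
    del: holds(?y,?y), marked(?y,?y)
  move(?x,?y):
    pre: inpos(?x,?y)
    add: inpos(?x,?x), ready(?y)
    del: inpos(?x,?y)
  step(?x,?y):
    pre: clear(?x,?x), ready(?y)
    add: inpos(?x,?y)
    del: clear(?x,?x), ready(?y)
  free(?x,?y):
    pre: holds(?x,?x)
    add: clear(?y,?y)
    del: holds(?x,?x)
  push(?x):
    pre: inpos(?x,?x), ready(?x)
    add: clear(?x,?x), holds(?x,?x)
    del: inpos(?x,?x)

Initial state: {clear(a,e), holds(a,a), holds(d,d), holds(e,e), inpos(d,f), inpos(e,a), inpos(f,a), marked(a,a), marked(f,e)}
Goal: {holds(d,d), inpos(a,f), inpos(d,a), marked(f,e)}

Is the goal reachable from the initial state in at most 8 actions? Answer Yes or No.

Yes

1. swap(e,a)  →  {clear(a,a), clear(a,e), holds(d,d), holds(e,e), inpos(d,f), inpos(e,a), inpos(f,a), marked(f,e)}
2. move(e,a)  →  {clear(a,a), clear(a,e), holds(d,d), holds(e,e), inpos(d,f), inpos(e,e), inpos(f,a), marked(f,e), ready(a)}
3. move(d,f)  →  {clear(a,a), clear(a,e), holds(d,d), holds(e,e), inpos(d,d), inpos(e,e), inpos(f,a), marked(f,e), ready(a), ready(f)}
4. step(a,f)  →  {clear(a,e), holds(d,d), holds(e,e), inpos(a,f), inpos(d,d), inpos(e,e), inpos(f,a), marked(f,e), ready(a)}
5. free(e,d)  →  {clear(a,e), clear(d,d), holds(d,d), inpos(a,f), inpos(d,d), inpos(e,e), inpos(f,a), marked(f,e), ready(a)}
6. step(d,a)  →  {clear(a,e), holds(d,d), inpos(a,f), inpos(d,a), inpos(d,d), inpos(e,e), inpos(f,a), marked(f,e)}
optimal plan length = 6; 6 ≤ 8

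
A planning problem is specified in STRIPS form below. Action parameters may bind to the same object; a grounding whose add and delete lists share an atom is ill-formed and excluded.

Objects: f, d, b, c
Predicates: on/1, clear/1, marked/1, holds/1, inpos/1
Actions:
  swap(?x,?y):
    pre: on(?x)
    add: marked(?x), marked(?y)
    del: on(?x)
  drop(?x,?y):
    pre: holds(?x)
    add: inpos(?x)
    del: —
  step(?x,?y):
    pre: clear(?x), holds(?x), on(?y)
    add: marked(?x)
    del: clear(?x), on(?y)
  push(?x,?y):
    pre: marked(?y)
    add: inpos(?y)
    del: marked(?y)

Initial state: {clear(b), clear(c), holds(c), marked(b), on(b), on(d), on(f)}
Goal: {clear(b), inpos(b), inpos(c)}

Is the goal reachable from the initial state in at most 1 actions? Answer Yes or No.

No

1. drop(c,f)  →  {clear(b), clear(c), holds(c), inpos(c), marked(b), on(b), on(d), on(f)}
2. push(f,b)  →  {clear(b), clear(c), holds(c), inpos(b), inpos(c), on(b), on(d), on(f)}
optimal plan length = 2; 2 > 1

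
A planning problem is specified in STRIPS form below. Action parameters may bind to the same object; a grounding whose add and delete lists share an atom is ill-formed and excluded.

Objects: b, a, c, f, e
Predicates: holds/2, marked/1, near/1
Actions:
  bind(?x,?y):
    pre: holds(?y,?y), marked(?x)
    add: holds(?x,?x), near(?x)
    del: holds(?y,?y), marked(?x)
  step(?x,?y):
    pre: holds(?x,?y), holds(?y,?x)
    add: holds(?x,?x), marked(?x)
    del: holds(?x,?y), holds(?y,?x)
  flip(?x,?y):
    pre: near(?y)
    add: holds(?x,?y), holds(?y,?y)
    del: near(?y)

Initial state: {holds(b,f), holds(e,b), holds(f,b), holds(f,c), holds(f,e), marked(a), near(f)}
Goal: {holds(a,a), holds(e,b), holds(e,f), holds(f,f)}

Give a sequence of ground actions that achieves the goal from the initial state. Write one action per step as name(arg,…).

step(b,f); bind(a,b); flip(e,f)

1. step(b,f)  →  {holds(b,b), holds(e,b), holds(f,c), holds(f,e), marked(a), marked(b), near(f)}
2. bind(a,b)  →  {holds(a,a), holds(e,b), holds(f,c), holds(f,e), marked(b), near(a), near(f)}
3. flip(e,f)  →  {holds(a,a), holds(e,b), holds(e,f), holds(f,c), holds(f,e), holds(f,f), marked(b), near(a)}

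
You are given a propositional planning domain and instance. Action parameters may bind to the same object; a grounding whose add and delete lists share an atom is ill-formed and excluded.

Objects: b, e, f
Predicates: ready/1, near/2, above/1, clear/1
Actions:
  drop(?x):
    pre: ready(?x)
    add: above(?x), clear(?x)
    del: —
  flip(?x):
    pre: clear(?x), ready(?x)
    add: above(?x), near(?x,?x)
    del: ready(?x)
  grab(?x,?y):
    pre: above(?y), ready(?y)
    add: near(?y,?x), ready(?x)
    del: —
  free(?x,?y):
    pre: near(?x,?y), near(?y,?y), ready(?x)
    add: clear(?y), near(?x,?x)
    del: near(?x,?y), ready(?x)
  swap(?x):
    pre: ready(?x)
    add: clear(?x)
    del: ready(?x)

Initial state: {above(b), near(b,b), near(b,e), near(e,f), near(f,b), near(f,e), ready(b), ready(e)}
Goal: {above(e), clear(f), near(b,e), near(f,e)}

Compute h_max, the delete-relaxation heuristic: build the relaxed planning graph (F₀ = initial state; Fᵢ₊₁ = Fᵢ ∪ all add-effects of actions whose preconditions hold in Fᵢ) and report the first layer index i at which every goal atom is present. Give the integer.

2

F0 = init (8 atoms)
F1 = F0 ∪ {above(e), clear(b), clear(e), near(b,f), ready(f)}  (13 atoms)
F2 = F1 ∪ {above(f), clear(f), near(e,b), near(e,e), near(f,f)}  (18 atoms)
goal ⊆ F2  ⇒  h_max = 2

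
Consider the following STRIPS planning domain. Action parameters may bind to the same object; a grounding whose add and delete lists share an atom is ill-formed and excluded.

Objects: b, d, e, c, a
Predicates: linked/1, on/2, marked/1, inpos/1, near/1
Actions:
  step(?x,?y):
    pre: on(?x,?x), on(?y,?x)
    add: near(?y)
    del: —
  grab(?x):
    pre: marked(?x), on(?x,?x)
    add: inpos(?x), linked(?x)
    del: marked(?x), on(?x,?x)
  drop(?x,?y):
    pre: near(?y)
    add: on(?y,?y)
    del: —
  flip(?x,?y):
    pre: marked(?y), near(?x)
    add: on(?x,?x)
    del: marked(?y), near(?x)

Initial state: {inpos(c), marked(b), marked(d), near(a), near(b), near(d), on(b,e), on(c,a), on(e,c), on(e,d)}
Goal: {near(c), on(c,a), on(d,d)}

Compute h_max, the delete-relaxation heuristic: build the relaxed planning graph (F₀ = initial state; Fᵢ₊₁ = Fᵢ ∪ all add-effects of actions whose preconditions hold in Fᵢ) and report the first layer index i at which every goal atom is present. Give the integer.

2

F0 = init (10 atoms)
F1 = F0 ∪ {on(a,a), on(b,b), on(d,d)}  (13 atoms)
F2 = F1 ∪ {inpos(b), inpos(d), linked(b), linked(d), near(c), near(e)}  (19 atoms)
goal ⊆ F2  ⇒  h_max = 2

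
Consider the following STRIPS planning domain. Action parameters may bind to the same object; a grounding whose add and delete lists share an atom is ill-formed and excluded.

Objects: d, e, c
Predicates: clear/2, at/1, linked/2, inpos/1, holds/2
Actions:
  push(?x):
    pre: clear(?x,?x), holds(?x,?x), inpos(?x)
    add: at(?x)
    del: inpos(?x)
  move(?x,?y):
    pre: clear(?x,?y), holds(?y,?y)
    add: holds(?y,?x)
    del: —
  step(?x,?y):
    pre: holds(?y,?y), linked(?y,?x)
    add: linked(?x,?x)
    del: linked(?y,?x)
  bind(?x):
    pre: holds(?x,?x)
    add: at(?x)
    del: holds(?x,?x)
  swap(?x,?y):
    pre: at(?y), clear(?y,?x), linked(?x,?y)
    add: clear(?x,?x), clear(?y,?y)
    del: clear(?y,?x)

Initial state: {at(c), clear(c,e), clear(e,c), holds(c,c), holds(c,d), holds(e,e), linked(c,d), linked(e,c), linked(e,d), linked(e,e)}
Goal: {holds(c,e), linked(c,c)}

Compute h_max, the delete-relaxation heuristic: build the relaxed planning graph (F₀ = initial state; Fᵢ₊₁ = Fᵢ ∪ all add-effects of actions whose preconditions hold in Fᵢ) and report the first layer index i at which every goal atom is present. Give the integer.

1

F0 = init (10 atoms)
F1 = F0 ∪ {at(e), clear(c,c), clear(e,e), holds(c,e), holds(e,c), linked(c,c), linked(d,d)}  (17 atoms)
goal ⊆ F1  ⇒  h_max = 1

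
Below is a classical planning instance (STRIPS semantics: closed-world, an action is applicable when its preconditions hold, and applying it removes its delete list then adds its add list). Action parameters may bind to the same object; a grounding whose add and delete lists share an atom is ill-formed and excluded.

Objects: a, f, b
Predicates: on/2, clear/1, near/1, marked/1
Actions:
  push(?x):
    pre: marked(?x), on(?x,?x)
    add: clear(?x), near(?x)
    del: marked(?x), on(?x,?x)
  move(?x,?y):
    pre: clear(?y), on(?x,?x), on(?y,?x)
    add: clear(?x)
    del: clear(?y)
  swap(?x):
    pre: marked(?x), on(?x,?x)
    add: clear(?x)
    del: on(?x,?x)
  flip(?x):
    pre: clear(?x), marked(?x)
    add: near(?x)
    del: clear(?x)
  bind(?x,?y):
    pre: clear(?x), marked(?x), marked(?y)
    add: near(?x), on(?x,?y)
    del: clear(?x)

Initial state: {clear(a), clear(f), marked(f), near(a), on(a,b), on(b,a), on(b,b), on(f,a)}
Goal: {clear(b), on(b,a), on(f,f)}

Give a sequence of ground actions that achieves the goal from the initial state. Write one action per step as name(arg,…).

move(b,a); bind(f,f)

1. move(b,a)  →  {clear(b), clear(f), marked(f), near(a), on(a,b), on(b,a), on(b,b), on(f,a)}
2. bind(f,f)  →  {clear(b), marked(f), near(a), near(f), on(a,b), on(b,a), on(b,b), on(f,a), on(f,f)}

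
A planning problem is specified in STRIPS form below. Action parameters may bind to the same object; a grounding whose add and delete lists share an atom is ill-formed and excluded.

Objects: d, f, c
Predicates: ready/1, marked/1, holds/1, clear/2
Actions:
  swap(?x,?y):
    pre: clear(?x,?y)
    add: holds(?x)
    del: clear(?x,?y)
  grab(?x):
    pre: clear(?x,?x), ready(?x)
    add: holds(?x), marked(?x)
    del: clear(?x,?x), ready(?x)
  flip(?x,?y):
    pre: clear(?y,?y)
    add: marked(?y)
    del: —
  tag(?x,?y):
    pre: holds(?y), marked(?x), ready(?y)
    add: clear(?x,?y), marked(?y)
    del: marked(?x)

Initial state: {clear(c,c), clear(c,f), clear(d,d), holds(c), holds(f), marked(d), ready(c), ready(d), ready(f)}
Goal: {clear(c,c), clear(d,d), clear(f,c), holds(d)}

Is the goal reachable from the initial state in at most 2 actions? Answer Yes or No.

1. tag(d,f)  →  {clear(c,c), clear(c,f), clear(d,d), clear(d,f), holds(c), holds(f), marked(f), ready(c), ready(d), ready(f)}
2. swap(d,f)  →  {clear(c,c), clear(c,f), clear(d,d), holds(c), holds(d), holds(f), marked(f), ready(c), ready(d), ready(f)}
3. tag(f,c)  →  {clear(c,c), clear(c,f), clear(d,d), clear(f,c), holds(c), holds(d), holds(f), marked(c), ready(c), ready(d), ready(f)}
optimal plan length = 3; 3 > 2

No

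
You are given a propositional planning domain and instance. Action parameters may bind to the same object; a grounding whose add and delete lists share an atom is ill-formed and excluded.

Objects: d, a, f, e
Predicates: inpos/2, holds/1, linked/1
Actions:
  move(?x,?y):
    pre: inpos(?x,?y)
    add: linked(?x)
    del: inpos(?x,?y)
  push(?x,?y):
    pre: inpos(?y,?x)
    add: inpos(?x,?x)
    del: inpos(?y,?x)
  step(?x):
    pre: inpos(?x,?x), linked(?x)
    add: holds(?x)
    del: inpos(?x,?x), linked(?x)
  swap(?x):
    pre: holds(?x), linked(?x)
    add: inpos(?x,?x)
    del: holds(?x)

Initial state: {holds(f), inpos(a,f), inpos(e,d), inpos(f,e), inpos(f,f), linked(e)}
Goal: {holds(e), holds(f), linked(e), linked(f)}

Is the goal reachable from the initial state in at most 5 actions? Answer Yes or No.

1. move(f,f)  →  {holds(f), inpos(a,f), inpos(e,d), inpos(f,e), linked(e), linked(f)}
2. push(e,f)  →  {holds(f), inpos(a,f), inpos(e,d), inpos(e,e), linked(e), linked(f)}
3. step(e)  →  {holds(e), holds(f), inpos(a,f), inpos(e,d), linked(f)}
4. move(e,d)  →  {holds(e), holds(f), inpos(a,f), linked(e), linked(f)}
optimal plan length = 4; 4 ≤ 5

Yes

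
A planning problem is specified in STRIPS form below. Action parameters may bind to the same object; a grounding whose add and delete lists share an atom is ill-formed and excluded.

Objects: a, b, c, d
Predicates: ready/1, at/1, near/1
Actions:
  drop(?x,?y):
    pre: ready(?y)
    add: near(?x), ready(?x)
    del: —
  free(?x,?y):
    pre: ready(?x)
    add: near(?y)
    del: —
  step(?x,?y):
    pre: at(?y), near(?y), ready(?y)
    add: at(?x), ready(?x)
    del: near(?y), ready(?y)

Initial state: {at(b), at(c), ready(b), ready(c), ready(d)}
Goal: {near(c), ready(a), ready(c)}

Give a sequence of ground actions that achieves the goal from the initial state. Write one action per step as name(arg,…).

drop(a,b); drop(c,a)

1. drop(a,b)  →  {at(b), at(c), near(a), ready(a), ready(b), ready(c), ready(d)}
2. drop(c,a)  →  {at(b), at(c), near(a), near(c), ready(a), ready(b), ready(c), ready(d)}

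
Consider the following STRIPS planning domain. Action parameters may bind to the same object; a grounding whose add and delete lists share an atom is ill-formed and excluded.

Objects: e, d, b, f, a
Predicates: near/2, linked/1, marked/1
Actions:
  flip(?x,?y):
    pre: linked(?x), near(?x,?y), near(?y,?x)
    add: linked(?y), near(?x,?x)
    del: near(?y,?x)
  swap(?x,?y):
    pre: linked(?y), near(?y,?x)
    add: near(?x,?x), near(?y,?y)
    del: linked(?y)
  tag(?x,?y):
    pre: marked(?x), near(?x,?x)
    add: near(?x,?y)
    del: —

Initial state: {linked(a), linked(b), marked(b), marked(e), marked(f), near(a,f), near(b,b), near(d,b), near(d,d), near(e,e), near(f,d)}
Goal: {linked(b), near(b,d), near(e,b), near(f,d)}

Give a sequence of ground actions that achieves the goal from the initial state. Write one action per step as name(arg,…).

1. tag(e,b)  →  {linked(a), linked(b), marked(b), marked(e), marked(f), near(a,f), near(b,b), near(d,b), near(d,d), near(e,b), near(e,e), near(f,d)}
2. tag(b,d)  →  {linked(a), linked(b), marked(b), marked(e), marked(f), near(a,f), near(b,b), near(b,d), near(d,b), near(d,d), near(e,b), near(e,e), near(f,d)}

tag(e,b); tag(b,d)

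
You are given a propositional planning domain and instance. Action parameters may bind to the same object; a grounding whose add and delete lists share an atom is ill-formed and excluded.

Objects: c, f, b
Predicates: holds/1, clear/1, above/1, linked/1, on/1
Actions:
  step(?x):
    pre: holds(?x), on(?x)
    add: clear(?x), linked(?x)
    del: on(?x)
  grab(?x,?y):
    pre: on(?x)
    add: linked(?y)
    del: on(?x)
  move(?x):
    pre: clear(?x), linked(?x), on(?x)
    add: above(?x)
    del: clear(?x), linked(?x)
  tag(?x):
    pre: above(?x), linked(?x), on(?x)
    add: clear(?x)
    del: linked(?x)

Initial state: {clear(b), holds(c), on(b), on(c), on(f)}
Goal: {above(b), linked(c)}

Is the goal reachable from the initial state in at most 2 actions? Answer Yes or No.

No

1. step(c)  →  {clear(b), clear(c), holds(c), linked(c), on(b), on(f)}
2. grab(f,b)  →  {clear(b), clear(c), holds(c), linked(b), linked(c), on(b)}
3. move(b)  →  {above(b), clear(c), holds(c), linked(c), on(b)}
optimal plan length = 3; 3 > 2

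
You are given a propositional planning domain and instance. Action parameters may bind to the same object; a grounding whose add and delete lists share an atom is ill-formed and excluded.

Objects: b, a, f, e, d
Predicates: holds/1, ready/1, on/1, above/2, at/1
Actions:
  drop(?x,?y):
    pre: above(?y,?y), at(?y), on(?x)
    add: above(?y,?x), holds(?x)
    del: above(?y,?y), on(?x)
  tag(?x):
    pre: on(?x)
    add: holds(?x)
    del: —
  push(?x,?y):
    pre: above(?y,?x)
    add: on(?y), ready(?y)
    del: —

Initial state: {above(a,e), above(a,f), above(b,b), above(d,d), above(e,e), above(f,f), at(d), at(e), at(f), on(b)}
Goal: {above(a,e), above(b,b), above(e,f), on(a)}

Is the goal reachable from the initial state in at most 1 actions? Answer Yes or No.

No

1. push(f,a)  →  {above(a,e), above(a,f), above(b,b), above(d,d), above(e,e), above(f,f), at(d), at(e), at(f), on(a), on(b), ready(a)}
2. push(f,f)  →  {above(a,e), above(a,f), above(b,b), above(d,d), above(e,e), above(f,f), at(d), at(e), at(f), on(a), on(b), on(f), ready(a), ready(f)}
3. drop(f,e)  →  {above(a,e), above(a,f), above(b,b), above(d,d), above(e,f), above(f,f), at(d), at(e), at(f), holds(f), on(a), on(b), ready(a), ready(f)}
optimal plan length = 3; 3 > 1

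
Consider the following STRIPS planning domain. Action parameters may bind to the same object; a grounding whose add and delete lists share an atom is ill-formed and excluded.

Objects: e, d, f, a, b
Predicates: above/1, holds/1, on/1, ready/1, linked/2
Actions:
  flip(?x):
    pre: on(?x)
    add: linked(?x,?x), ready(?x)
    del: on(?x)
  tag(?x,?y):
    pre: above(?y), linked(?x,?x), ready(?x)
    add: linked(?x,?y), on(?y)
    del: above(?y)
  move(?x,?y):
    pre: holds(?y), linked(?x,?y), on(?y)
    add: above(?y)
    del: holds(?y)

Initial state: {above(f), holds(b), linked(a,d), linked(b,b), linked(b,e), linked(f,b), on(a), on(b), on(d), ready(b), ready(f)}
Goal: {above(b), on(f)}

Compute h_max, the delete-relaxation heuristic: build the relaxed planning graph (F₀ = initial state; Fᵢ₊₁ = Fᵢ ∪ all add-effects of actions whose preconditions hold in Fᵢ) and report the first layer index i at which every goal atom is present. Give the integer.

F0 = init (11 atoms)
F1 = F0 ∪ {above(b), linked(a,a), linked(b,f), linked(d,d), on(f), ready(a), ready(d)}  (18 atoms)
goal ⊆ F1  ⇒  h_max = 1

1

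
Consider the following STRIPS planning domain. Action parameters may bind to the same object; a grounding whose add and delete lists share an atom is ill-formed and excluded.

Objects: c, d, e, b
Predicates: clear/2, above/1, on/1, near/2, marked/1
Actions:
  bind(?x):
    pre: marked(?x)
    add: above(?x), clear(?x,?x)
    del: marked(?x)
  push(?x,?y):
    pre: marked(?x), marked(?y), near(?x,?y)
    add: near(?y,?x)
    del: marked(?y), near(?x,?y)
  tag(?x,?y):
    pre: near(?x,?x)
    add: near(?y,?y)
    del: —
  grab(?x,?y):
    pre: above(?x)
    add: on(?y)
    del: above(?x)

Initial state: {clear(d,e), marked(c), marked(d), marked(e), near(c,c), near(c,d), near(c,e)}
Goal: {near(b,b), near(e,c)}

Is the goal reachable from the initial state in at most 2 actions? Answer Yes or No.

Yes

1. push(c,e)  →  {clear(d,e), marked(c), marked(d), near(c,c), near(c,d), near(e,c)}
2. tag(c,b)  →  {clear(d,e), marked(c), marked(d), near(b,b), near(c,c), near(c,d), near(e,c)}
optimal plan length = 2; 2 ≤ 2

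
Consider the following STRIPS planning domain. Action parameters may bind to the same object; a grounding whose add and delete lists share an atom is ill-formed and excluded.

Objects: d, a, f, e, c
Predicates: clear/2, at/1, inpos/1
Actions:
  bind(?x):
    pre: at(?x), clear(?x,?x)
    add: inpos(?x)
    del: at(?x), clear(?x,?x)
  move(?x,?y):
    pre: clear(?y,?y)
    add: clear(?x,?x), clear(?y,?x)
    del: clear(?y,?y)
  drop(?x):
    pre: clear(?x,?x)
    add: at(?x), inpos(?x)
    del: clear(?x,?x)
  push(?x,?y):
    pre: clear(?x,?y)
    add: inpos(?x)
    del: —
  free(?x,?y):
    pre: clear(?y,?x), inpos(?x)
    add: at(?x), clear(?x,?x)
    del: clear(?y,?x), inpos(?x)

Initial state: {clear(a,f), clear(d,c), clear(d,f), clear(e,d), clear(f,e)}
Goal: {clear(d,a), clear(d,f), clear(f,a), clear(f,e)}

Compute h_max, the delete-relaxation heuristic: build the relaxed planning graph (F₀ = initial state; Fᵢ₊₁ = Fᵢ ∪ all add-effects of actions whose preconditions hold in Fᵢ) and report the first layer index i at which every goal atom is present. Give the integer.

F0 = init (5 atoms)
F1 = F0 ∪ {inpos(a), inpos(d), inpos(e), inpos(f)}  (9 atoms)
F2 = F1 ∪ {at(d), at(e), at(f), clear(d,d), clear(e,e), clear(f,f)}  (15 atoms)
F3 = F2 ∪ {clear(a,a), clear(c,c), clear(d,a), clear(d,e), clear(e,a), clear(e,c), clear(e,f), clear(f,a), clear(f,c), clear(f,d)}  (25 atoms)
goal ⊆ F3  ⇒  h_max = 3

3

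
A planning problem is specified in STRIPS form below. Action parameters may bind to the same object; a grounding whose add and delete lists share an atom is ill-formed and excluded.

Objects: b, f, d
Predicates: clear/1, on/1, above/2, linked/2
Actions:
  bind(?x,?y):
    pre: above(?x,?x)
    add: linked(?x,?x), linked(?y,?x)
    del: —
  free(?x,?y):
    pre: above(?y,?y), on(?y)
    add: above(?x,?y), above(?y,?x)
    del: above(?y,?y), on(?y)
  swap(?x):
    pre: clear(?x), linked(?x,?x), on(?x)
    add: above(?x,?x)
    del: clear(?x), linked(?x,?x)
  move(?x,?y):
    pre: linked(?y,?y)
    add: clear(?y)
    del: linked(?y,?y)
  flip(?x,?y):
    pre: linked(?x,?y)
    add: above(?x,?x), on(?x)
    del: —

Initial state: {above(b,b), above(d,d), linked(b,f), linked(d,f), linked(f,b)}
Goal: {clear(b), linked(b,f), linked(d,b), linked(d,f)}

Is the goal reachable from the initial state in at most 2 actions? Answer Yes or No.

1. bind(b,d)  →  {above(b,b), above(d,d), linked(b,b), linked(b,f), linked(d,b), linked(d,f), linked(f,b)}
2. move(b,b)  →  {above(b,b), above(d,d), clear(b), linked(b,f), linked(d,b), linked(d,f), linked(f,b)}
optimal plan length = 2; 2 ≤ 2

Yes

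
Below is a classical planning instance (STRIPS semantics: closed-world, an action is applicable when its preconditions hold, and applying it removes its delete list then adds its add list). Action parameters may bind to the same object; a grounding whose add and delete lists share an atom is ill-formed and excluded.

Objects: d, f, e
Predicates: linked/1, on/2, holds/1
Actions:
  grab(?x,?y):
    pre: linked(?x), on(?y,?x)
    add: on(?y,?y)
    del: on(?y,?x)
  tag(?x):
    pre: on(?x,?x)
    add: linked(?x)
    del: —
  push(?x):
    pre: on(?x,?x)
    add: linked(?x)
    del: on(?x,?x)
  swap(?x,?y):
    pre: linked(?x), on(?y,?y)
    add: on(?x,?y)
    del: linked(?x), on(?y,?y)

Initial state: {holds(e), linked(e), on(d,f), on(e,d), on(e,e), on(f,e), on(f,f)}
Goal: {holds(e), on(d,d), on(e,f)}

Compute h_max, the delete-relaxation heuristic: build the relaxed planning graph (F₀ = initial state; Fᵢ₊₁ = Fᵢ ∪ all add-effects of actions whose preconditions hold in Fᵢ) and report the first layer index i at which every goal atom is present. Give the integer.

F0 = init (7 atoms)
F1 = F0 ∪ {linked(f), on(e,f)}  (9 atoms)
F2 = F1 ∪ {on(d,d)}  (10 atoms)
goal ⊆ F2  ⇒  h_max = 2

2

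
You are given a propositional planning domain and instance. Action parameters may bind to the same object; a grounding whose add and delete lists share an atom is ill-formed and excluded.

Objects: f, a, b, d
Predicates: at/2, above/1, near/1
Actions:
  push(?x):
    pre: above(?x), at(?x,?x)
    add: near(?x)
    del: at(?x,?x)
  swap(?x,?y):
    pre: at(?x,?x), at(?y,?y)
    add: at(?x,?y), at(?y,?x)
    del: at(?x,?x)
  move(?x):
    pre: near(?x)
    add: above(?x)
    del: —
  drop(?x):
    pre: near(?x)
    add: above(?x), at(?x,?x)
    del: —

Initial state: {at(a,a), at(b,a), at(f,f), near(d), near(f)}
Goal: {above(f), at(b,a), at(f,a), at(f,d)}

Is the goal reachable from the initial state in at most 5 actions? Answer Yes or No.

Yes

1. swap(f,a)  →  {at(a,a), at(a,f), at(b,a), at(f,a), near(d), near(f)}
2. drop(f)  →  {above(f), at(a,a), at(a,f), at(b,a), at(f,a), at(f,f), near(d), near(f)}
3. drop(d)  →  {above(d), above(f), at(a,a), at(a,f), at(b,a), at(d,d), at(f,a), at(f,f), near(d), near(f)}
4. swap(f,d)  →  {above(d), above(f), at(a,a), at(a,f), at(b,a), at(d,d), at(d,f), at(f,a), at(f,d), near(d), near(f)}
optimal plan length = 4; 4 ≤ 5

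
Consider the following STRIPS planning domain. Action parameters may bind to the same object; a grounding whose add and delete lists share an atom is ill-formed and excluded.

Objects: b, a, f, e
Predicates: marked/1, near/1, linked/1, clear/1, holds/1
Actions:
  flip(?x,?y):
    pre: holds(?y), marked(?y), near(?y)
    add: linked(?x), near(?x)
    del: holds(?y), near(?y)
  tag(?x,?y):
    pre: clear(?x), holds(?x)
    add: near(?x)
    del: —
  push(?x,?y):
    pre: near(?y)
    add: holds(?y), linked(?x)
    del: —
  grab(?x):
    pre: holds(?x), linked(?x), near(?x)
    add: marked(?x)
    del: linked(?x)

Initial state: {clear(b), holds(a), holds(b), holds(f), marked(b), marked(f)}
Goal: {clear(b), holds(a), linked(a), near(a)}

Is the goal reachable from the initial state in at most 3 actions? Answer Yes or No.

Yes

1. tag(b,b)  →  {clear(b), holds(a), holds(b), holds(f), marked(b), marked(f), near(b)}
2. flip(a,b)  →  {clear(b), holds(a), holds(f), linked(a), marked(b), marked(f), near(a)}
optimal plan length = 2; 2 ≤ 3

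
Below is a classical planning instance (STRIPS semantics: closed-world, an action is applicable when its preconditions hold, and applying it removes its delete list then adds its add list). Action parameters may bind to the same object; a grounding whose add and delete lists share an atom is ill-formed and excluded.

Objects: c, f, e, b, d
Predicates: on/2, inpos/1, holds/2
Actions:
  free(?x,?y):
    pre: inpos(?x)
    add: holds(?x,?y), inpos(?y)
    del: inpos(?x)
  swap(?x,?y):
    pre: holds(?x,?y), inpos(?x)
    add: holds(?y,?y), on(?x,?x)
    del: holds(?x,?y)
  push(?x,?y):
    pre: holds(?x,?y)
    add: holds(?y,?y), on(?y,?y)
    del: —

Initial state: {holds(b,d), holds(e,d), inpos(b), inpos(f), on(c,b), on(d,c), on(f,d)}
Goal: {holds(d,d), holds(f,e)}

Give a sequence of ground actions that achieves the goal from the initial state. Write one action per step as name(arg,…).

1. free(f,e)  →  {holds(b,d), holds(e,d), holds(f,e), inpos(b), inpos(e), on(c,b), on(d,c), on(f,d)}
2. swap(e,d)  →  {holds(b,d), holds(d,d), holds(f,e), inpos(b), inpos(e), on(c,b), on(d,c), on(e,e), on(f,d)}

free(f,e); swap(e,d)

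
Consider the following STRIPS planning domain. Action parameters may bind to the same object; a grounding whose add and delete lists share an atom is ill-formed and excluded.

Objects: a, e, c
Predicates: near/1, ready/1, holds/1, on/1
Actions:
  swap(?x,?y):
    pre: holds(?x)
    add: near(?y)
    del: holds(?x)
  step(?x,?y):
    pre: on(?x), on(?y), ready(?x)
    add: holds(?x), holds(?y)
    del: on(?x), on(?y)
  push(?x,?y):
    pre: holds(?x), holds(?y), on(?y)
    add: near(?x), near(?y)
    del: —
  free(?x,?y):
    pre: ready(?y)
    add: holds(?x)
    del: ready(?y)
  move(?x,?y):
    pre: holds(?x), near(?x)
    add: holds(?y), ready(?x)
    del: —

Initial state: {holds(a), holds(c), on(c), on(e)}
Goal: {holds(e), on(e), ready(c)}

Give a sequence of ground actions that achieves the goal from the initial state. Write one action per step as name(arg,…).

swap(a,c); move(c,e)

1. swap(a,c)  →  {holds(c), near(c), on(c), on(e)}
2. move(c,e)  →  {holds(c), holds(e), near(c), on(c), on(e), ready(c)}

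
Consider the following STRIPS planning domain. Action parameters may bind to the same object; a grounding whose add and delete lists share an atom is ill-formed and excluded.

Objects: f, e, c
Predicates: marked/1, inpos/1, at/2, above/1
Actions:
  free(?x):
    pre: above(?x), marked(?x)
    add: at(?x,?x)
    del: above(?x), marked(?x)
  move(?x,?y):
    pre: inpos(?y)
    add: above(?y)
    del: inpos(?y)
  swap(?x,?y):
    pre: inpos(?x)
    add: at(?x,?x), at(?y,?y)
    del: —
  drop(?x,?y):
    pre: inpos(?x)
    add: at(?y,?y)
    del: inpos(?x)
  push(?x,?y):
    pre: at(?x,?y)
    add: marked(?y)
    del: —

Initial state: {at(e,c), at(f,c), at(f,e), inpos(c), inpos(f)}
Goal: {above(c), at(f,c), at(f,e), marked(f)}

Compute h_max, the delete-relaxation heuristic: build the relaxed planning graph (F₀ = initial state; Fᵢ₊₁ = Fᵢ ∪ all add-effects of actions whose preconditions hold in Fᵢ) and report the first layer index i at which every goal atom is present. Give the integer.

2

F0 = init (5 atoms)
F1 = F0 ∪ {above(c), above(f), at(c,c), at(e,e), at(f,f), marked(c), marked(e)}  (12 atoms)
F2 = F1 ∪ {marked(f)}  (13 atoms)
goal ⊆ F2  ⇒  h_max = 2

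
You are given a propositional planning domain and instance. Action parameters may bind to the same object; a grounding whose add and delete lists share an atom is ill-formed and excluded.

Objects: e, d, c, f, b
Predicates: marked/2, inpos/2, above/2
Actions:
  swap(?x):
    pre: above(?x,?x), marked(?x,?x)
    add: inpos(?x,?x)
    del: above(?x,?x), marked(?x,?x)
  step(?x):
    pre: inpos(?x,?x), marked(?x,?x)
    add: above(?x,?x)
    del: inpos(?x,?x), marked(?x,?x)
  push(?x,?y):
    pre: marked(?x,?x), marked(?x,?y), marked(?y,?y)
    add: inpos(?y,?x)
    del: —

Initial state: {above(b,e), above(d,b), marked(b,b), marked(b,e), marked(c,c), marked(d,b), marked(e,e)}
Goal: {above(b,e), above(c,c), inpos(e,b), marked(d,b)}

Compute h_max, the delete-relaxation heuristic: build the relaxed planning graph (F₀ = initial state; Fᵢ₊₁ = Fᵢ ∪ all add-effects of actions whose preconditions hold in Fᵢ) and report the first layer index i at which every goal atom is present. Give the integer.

2

F0 = init (7 atoms)
F1 = F0 ∪ {inpos(b,b), inpos(c,c), inpos(e,b), inpos(e,e)}  (11 atoms)
F2 = F1 ∪ {above(b,b), above(c,c), above(e,e)}  (14 atoms)
goal ⊆ F2  ⇒  h_max = 2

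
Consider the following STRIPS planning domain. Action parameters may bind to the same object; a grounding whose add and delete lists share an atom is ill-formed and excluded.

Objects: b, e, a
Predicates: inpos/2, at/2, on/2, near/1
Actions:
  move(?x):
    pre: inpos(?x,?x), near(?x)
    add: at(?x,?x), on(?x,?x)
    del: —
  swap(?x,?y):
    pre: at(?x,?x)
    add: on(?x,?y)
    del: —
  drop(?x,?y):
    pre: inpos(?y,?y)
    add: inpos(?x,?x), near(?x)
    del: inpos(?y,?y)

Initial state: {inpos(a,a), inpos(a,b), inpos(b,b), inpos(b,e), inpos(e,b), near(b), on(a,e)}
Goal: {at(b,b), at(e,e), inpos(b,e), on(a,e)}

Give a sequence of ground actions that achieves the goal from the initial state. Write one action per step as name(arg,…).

1. move(b)  →  {at(b,b), inpos(a,a), inpos(a,b), inpos(b,b), inpos(b,e), inpos(e,b), near(b), on(a,e), on(b,b)}
2. drop(e,b)  →  {at(b,b), inpos(a,a), inpos(a,b), inpos(b,e), inpos(e,b), inpos(e,e), near(b), near(e), on(a,e), on(b,b)}
3. move(e)  →  {at(b,b), at(e,e), inpos(a,a), inpos(a,b), inpos(b,e), inpos(e,b), inpos(e,e), near(b), near(e), on(a,e), on(b,b), on(e,e)}

move(b); drop(e,b); move(e)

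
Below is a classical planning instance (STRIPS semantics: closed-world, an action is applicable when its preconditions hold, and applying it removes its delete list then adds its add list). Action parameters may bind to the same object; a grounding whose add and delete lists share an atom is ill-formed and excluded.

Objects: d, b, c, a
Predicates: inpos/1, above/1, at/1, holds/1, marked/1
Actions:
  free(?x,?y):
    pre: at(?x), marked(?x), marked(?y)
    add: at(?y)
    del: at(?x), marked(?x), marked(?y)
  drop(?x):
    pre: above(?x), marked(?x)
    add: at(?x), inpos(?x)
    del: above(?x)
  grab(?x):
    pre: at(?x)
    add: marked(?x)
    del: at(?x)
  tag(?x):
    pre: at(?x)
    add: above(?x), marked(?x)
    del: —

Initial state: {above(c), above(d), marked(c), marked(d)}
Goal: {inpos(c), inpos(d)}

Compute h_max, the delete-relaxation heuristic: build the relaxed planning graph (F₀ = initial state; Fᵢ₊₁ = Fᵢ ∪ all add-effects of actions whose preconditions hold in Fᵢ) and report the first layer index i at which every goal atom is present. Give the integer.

1

F0 = init (4 atoms)
F1 = F0 ∪ {at(c), at(d), inpos(c), inpos(d)}  (8 atoms)
goal ⊆ F1  ⇒  h_max = 1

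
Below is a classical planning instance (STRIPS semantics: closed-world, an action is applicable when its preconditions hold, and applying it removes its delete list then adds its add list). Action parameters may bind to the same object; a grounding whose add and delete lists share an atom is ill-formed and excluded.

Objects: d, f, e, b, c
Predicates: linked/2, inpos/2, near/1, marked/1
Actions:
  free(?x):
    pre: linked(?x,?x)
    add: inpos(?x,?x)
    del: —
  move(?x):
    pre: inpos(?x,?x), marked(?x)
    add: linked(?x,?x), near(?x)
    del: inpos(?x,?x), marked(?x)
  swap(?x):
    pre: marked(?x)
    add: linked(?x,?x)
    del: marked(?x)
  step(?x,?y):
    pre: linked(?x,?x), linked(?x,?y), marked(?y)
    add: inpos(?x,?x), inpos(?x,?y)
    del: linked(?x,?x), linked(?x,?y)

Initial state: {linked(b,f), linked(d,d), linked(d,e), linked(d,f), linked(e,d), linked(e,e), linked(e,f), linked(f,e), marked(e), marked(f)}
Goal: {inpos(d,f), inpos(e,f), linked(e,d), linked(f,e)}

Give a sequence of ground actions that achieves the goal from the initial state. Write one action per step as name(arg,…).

1. step(d,f)  →  {inpos(d,d), inpos(d,f), linked(b,f), linked(d,e), linked(e,d), linked(e,e), linked(e,f), linked(f,e), marked(e), marked(f)}
2. step(e,f)  →  {inpos(d,d), inpos(d,f), inpos(e,e), inpos(e,f), linked(b,f), linked(d,e), linked(e,d), linked(f,e), marked(e), marked(f)}

step(d,f); step(e,f)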